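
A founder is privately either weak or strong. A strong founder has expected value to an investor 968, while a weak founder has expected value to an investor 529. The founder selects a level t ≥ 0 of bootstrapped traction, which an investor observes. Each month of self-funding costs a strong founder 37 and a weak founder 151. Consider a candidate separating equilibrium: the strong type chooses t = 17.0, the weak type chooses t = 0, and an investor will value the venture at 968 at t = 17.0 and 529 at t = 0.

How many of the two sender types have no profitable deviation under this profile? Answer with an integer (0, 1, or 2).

Strong type: signal → 968 − 37 × 17.0 = 339; deviate to 0 → 529. IC fails (339 < 529).
Weak type: stay at 0 → 529; mimic → 968 − 151 × 17.0 = -1599. IC holds (529 ≥ -1599).
1 of 2 constraints hold, so this profile is not an equilibrium.

1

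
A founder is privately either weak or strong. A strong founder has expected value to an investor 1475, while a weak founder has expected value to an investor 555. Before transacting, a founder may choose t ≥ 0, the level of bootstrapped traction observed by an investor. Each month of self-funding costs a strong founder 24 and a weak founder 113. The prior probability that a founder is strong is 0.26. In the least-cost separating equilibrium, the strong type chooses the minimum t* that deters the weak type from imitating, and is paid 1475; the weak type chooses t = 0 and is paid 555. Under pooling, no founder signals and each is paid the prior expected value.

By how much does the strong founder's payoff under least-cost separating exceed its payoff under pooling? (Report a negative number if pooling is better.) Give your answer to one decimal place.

485.4

Least-cost separating signal: t* solves 555 = 1475 − 113·t*, so t* = (1475 − 555)/113 ≈ 8.1416.
Strong type's separating payoff: 1475 − 24 × t* = 1475 − 24 × (1475 − 555)/113 = 1475 − 22080/113 ≈ 1279.602.
Pooling payoff: 0.26 × 1475 + 0.74 × 555 = 794.2.
Difference: 1279.602 − 794.2 = 485.402, i.e. 485.4 to one decimal place.
The strong type prefers to separate.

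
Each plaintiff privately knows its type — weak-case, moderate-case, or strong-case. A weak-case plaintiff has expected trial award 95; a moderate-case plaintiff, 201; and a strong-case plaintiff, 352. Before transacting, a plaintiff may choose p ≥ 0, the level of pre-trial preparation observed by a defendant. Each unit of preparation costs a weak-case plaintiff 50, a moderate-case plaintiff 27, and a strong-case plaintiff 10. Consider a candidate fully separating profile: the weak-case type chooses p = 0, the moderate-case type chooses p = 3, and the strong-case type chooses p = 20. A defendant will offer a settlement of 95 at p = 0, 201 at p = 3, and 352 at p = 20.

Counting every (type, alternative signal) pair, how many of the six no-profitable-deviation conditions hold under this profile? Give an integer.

Weak-case (own payoff 95): to p=3 gives 201 − 50×3 = 51 → no gain ✓; to p=20 gives 352 − 50×20 = -648 → no gain ✓.
Strong-case (own payoff 352 − 10×20 = 152): to p=0 gives 95 → no gain ✓; to p=3 gives 201 − 10×3 = 171 → profitable ✗.
Moderate-case (own payoff 201 − 27×3 = 120): to p=0 gives 95 → no gain ✓; to p=20 gives 352 − 27×20 = -188 → no gain ✓.
5 of the 6 constraints hold; not an equilibrium.

5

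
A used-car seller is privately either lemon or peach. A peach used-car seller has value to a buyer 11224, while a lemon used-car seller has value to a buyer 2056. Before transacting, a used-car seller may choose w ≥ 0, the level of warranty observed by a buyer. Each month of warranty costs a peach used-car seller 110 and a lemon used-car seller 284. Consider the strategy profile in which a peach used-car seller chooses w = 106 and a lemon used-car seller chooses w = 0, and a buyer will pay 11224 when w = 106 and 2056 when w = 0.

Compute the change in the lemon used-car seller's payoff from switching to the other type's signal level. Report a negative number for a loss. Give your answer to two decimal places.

Playing w = 0 the lemon used-car seller receives 2056.
Deviating to w = 106 brings payment 11224 at cost 284 × 106 = 30104, netting -18880.
Gain from deviating: -18880 − 2056 = -20936.00.
The gain is negative, so the lemon type's incentive-compatibility constraint is satisfied.

-20936.00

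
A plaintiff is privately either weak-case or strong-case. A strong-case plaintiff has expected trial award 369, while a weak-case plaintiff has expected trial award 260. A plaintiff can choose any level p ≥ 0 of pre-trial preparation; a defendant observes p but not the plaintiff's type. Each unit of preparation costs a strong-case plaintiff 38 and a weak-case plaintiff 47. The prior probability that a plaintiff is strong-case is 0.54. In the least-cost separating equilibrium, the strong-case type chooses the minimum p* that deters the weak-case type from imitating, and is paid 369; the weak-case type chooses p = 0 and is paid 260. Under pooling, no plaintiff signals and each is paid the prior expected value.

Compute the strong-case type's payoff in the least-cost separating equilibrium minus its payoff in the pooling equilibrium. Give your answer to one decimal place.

Least-cost separating signal: p* solves 260 = 369 − 47·p*, so p* = (369 − 260)/47 ≈ 2.3191.
Strong-case type's separating payoff: 369 − 38 × p* = 369 − 38 × (369 − 260)/47 = 369 − 4142/47 ≈ 280.872.
Pooling payoff: 0.54 × 369 + 0.46 × 260 = 318.86.
Difference: 280.872 − 318.86 = -37.988, i.e. -38.0 to one decimal place.
The strong-case type would prefer the pooling outcome.

-38.0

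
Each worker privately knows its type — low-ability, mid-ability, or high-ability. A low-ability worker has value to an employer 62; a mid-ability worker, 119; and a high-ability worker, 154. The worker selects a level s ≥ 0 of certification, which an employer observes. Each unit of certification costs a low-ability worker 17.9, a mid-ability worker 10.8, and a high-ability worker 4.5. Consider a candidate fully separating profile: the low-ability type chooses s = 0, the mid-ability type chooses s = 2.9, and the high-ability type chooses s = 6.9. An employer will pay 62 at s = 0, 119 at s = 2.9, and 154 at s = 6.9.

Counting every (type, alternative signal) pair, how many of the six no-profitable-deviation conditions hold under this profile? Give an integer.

High-ability (own payoff 154 − 4.5×6.9 = 122.95): to s=0 gives 62 → no gain ✓; to s=2.9 gives 119 − 4.5×2.9 = 105.95 → no gain ✓.
Low-ability (own payoff 62): to s=2.9 gives 119 − 17.9×2.9 = 67.09 → profitable ✗; to s=6.9 gives 154 − 17.9×6.9 = 30.49 → no gain ✓.
Mid-ability (own payoff 119 − 10.8×2.9 = 87.68): to s=0 gives 62 → no gain ✓; to s=6.9 gives 154 − 10.8×6.9 = 79.48 → no gain ✓.
5 of the 6 constraints hold; not an equilibrium.

5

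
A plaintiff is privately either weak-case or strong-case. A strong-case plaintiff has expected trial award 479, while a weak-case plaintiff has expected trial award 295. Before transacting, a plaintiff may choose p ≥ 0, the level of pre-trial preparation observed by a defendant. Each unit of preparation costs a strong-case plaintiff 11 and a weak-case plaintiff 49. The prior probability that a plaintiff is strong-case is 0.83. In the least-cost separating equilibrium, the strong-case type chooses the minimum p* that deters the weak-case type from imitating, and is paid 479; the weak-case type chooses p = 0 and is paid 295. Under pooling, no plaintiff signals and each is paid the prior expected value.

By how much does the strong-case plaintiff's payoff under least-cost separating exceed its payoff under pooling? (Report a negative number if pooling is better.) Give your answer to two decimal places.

-10.03

Least-cost separating signal: p* solves 295 = 479 − 49·p*, so p* = (479 − 295)/49 ≈ 3.7551.
Strong-case type's separating payoff: 479 − 11 × p* = 479 − 11 × (479 − 295)/49 = 479 − 2024/49 ≈ 437.6939.
Pooling payoff: 0.83 × 479 + 0.17 × 295 = 447.72.
Difference: 437.6939 − 447.72 = -10.0261, i.e. -10.03 to two decimal places.
The strong-case type would prefer the pooling outcome.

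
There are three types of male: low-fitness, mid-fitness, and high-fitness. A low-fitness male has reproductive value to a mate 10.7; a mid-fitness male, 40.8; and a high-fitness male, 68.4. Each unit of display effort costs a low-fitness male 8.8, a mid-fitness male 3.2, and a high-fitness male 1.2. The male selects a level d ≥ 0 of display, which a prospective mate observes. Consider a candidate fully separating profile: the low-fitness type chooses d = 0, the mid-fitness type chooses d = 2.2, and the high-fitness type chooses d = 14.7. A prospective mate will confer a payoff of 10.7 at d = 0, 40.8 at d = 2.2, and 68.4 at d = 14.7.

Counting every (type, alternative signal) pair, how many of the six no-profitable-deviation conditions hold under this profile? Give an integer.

5

Mid-fitness (own payoff 40.8 − 3.2×2.2 = 33.76): to d=0 gives 10.7 → no gain ✓; to d=14.7 gives 68.4 − 3.2×14.7 = 21.36 → no gain ✓.
High-fitness (own payoff 68.4 − 1.2×14.7 = 50.76): to d=0 gives 10.7 → no gain ✓; to d=2.2 gives 40.8 − 1.2×2.2 = 38.16 → no gain ✓.
Low-fitness (own payoff 10.7): to d=2.2 gives 40.8 − 8.8×2.2 = 21.44 → profitable ✗; to d=14.7 gives 68.4 − 8.8×14.7 = -60.96 → no gain ✓.
5 of the 6 constraints hold; not an equilibrium.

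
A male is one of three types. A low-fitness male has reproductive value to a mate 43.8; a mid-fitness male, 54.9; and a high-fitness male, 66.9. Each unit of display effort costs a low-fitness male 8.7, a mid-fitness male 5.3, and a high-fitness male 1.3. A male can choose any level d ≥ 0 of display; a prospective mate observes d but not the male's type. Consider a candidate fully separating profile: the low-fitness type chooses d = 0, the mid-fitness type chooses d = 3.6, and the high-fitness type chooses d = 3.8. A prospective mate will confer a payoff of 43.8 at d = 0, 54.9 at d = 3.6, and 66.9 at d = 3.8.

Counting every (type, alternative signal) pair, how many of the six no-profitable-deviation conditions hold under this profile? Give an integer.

4

High-fitness (own payoff 66.9 − 1.3×3.8 = 61.96): to d=0 gives 43.8 → no gain ✓; to d=3.6 gives 54.9 − 1.3×3.6 = 50.22 → no gain ✓.
Low-fitness (own payoff 43.8): to d=3.6 gives 54.9 − 8.7×3.6 = 23.58 → no gain ✓; to d=3.8 gives 66.9 − 8.7×3.8 = 33.84 → no gain ✓.
Mid-fitness (own payoff 54.9 − 5.3×3.6 = 35.82): to d=0 gives 43.8 → profitable ✗; to d=3.8 gives 66.9 − 5.3×3.8 = 46.76 → profitable ✗.
4 of the 6 constraints hold; not an equilibrium.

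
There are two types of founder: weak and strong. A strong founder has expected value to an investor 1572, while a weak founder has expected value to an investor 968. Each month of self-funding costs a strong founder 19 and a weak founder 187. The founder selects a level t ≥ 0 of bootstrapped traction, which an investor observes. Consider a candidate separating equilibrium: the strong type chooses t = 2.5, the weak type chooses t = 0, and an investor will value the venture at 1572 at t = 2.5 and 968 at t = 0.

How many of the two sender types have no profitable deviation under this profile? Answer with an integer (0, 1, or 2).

Weak type: stay at 0 → 968; mimic → 1572 − 187 × 2.5 = 1104.5. IC fails (968 < 1104.5).
Strong type: signal → 1572 − 19 × 2.5 = 1524.5; deviate to 0 → 968. IC holds (1524.5 ≥ 968).
1 of 2 constraints hold, so this profile is not an equilibrium.

1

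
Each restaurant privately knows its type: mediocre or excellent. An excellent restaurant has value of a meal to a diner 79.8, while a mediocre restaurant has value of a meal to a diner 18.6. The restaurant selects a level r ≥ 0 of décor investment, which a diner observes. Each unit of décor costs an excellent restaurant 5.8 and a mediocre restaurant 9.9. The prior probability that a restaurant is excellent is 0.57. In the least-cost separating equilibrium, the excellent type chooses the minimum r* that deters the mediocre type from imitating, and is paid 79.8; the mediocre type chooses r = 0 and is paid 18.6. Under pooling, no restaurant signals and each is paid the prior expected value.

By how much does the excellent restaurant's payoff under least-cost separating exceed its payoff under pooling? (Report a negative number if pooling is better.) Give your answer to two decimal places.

-9.54

Least-cost separating signal: r* solves 18.6 = 79.8 − 9.9·r*, so r* = (79.8 − 18.6)/9.9 ≈ 6.1818.
Excellent type's separating payoff: 79.8 − 5.8 × r* = 79.8 − 5.8 × (79.8 − 18.6)/9.9 = 79.8 − 354.96/9.9 ≈ 43.9455.
Pooling payoff: 0.57 × 79.8 + 0.43 × 18.6 = 53.484.
Difference: 43.9455 − 53.484 = -9.5385, i.e. -9.54 to two decimal places.
The excellent type would prefer the pooling outcome.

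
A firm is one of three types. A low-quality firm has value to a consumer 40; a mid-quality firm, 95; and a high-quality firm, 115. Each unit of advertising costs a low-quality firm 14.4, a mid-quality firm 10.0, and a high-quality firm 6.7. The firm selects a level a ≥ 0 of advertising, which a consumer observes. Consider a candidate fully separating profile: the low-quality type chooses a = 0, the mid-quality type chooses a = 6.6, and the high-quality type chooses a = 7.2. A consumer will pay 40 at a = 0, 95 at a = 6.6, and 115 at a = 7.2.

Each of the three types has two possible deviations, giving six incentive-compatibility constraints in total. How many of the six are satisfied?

4

High-quality (own payoff 115 − 6.7×7.2 = 66.76): to a=0 gives 40 → no gain ✓; to a=6.6 gives 95 − 6.7×6.6 = 50.78 → no gain ✓.
Low-quality (own payoff 40): to a=6.6 gives 95 − 14.4×6.6 = -0.04 → no gain ✓; to a=7.2 gives 115 − 14.4×7.2 = 11.32 → no gain ✓.
Mid-quality (own payoff 95 − 10.0×6.6 = 29): to a=0 gives 40 → profitable ✗; to a=7.2 gives 115 − 10.0×7.2 = 43 → profitable ✗.
4 of the 6 constraints hold; not an equilibrium.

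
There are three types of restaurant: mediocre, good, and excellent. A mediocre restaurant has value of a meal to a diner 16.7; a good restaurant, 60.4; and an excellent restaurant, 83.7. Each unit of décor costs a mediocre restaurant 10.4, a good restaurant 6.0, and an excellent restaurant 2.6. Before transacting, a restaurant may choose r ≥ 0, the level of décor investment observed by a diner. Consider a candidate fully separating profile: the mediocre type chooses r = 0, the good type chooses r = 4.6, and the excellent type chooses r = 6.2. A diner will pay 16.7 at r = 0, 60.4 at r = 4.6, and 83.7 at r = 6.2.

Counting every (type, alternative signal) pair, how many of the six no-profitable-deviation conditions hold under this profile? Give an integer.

Excellent (own payoff 83.7 − 2.6×6.2 = 67.58): to r=0 gives 16.7 → no gain ✓; to r=4.6 gives 60.4 − 2.6×4.6 = 48.44 → no gain ✓.
Good (own payoff 60.4 − 6.0×4.6 = 32.8): to r=0 gives 16.7 → no gain ✓; to r=6.2 gives 83.7 − 6.0×6.2 = 46.5 → profitable ✗.
Mediocre (own payoff 16.7): to r=4.6 gives 60.4 − 10.4×4.6 = 12.56 → no gain ✓; to r=6.2 gives 83.7 − 10.4×6.2 = 19.22 → profitable ✗.
4 of the 6 constraints hold; not an equilibrium.

4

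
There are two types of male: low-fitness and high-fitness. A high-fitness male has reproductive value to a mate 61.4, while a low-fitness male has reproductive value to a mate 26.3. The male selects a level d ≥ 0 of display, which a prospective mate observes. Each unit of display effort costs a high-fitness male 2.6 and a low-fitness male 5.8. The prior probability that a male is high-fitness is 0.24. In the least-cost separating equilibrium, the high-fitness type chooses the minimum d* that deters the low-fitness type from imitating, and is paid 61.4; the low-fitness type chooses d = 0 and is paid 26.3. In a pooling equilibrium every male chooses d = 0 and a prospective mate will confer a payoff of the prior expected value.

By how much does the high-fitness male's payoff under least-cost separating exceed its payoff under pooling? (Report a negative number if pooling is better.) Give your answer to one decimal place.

Least-cost separating signal: d* solves 26.3 = 61.4 − 5.8·d*, so d* = (61.4 − 26.3)/5.8 ≈ 6.0517.
High-fitness type's separating payoff: 61.4 − 2.6 × d* = 61.4 − 2.6 × (61.4 − 26.3)/5.8 = 61.4 − 91.26/5.8 ≈ 45.666.
Pooling payoff: 0.24 × 61.4 + 0.76 × 26.3 = 34.724.
Difference: 45.666 − 34.724 = 10.942, i.e. 10.9 to one decimal place.
The high-fitness type prefers to separate.

10.9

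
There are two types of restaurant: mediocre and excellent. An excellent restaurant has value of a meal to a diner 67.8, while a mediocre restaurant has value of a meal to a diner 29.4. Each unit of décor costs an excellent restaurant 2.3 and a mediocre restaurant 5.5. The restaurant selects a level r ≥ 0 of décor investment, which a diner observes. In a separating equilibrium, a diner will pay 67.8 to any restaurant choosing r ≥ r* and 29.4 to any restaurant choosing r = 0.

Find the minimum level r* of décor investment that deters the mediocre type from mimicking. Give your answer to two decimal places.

6.98

A mediocre restaurant choosing r = 0 receives 29.4.
Imitating at r* instead would pay 67.8 at cost 5.5·r*, netting 67.8 − 5.5·r*.
Indifference: 29.4 = 67.8 − 5.5·r*, so r* = (67.8 − 29.4) / 5.5 ≈ 6.98.
At r* the mediocre type's incentive constraint just binds; the excellent type strictly prefers r* since its per-unit cost is lower.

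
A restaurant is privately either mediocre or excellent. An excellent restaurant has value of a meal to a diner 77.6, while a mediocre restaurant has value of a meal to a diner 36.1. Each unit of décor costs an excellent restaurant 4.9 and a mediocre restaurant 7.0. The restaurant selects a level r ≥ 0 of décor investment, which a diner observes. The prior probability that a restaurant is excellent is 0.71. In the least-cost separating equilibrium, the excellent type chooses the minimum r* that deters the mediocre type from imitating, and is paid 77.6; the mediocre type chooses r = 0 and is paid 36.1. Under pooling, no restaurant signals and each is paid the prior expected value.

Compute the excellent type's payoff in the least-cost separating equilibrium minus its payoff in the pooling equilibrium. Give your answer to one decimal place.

Least-cost separating signal: r* solves 36.1 = 77.6 − 7.0·r*, so r* = (77.6 − 36.1)/7.0 ≈ 5.9286.
Excellent type's separating payoff: 77.6 − 4.9 × r* = 77.6 − 4.9 × (77.6 − 36.1)/7.0 = 77.6 − 203.35/7.0 = 48.55.
Pooling payoff: 0.71 × 77.6 + 0.29 × 36.1 = 65.565.
Difference: 48.55 − 65.565 = -17.015, i.e. -17.0 to one decimal place.
The excellent type would prefer the pooling outcome.

-17.0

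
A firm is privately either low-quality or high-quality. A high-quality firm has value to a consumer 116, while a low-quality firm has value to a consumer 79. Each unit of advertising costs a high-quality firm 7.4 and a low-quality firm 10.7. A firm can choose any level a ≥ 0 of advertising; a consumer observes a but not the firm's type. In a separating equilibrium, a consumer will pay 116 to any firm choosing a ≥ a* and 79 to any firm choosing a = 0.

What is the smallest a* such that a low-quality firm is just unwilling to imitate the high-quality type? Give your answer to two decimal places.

3.46

A low-quality firm choosing a = 0 receives 79.
Imitating at a* instead would pay 116 at cost 10.7·a*, netting 116 − 10.7·a*.
Indifference: 79 = 116 − 10.7·a*, so a* = (116 − 79) / 10.7 ≈ 3.46.
This is the low-quality type's binding incentive-compatibility constraint; any a ≥ 3.46 sustains separation on that side.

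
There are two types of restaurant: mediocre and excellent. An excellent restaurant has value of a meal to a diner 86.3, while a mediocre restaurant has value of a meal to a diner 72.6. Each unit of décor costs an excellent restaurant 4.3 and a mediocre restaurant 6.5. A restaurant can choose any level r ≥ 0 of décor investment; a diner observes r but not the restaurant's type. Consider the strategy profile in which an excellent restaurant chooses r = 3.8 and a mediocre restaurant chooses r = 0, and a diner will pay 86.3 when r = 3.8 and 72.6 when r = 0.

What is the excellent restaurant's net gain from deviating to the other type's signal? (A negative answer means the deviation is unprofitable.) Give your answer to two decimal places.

2.64

Playing r = 3.8 the excellent restaurant receives 86.3 − 4.3 × 3.8 = 69.96.
Deviating to r = 0 yields 72.6 instead.
Gain from deviating: 72.6 − 69.96 = 2.64.
The gain is positive, so the excellent type's incentive-compatibility constraint is violated — this profile is not a separating equilibrium.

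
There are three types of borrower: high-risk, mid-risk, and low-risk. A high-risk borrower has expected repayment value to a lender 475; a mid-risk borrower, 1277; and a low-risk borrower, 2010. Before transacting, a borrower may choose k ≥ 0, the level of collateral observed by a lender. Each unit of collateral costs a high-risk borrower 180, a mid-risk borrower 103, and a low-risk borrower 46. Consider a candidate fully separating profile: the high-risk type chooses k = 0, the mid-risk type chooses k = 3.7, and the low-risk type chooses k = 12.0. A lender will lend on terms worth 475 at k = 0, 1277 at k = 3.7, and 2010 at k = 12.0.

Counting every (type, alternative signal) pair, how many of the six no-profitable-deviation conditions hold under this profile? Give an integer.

5

High-risk (own payoff 475): to k=3.7 gives 1277 − 180×3.7 = 611 → profitable ✗; to k=12.0 gives 2010 − 180×12.0 = -150 → no gain ✓.
Mid-risk (own payoff 1277 − 103×3.7 = 895.9): to k=0 gives 475 → no gain ✓; to k=12.0 gives 2010 − 103×12.0 = 774 → no gain ✓.
Low-risk (own payoff 2010 − 46×12.0 = 1458): to k=0 gives 475 → no gain ✓; to k=3.7 gives 1277 − 46×3.7 = 1106.8 → no gain ✓.
5 of the 6 constraints hold; not an equilibrium.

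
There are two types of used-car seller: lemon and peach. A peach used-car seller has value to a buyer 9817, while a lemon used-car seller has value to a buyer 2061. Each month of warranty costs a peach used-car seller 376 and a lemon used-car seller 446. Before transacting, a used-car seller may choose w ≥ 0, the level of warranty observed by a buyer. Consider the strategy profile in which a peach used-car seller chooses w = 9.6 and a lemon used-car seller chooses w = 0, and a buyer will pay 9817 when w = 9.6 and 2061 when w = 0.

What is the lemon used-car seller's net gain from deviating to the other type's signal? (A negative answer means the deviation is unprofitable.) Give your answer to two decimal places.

3474.40

Playing w = 0 the lemon used-car seller receives 2061.
Deviating to w = 9.6 brings payment 9817 at cost 446 × 9.6 = 4281.6, netting 5535.4.
Gain from deviating: 5535.4 − 2061 = 3474.40.
The gain is positive, so the lemon type's incentive-compatibility constraint is violated — this profile is not a separating equilibrium.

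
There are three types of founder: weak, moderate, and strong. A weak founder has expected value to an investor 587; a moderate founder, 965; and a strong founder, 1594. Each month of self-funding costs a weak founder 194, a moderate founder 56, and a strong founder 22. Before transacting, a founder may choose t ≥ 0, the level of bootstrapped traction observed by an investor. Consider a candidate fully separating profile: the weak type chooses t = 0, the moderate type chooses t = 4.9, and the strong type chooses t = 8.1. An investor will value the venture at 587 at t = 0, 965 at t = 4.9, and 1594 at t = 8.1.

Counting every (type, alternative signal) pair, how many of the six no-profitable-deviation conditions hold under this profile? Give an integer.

5

Strong (own payoff 1594 − 22×8.1 = 1415.8): to t=0 gives 587 → no gain ✓; to t=4.9 gives 965 − 22×4.9 = 857.2 → no gain ✓.
Moderate (own payoff 965 − 56×4.9 = 690.6): to t=0 gives 587 → no gain ✓; to t=8.1 gives 1594 − 56×8.1 = 1140.4 → profitable ✗.
Weak (own payoff 587): to t=4.9 gives 965 − 194×4.9 = 14.4 → no gain ✓; to t=8.1 gives 1594 − 194×8.1 = 22.6 → no gain ✓.
5 of the 6 constraints hold; not an equilibrium.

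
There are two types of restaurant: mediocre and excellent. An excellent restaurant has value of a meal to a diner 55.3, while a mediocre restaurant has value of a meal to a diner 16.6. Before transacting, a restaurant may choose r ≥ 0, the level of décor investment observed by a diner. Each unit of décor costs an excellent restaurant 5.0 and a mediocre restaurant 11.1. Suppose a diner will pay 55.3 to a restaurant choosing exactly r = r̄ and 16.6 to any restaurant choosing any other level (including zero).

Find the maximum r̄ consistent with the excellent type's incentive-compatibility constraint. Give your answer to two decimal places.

7.74

Choosing r̄ yields the excellent type 55.3 − 5.0·r̄; choosing zero yields 16.6.
The excellent type is indifferent at 55.3 − 5.0·r̄ = 16.6, i.e. r̄ = (55.3 − 16.6) / 5.0 = 7.74.
For any r̄ above 7.74 the excellent type would rather pool at zero, so separation collapses.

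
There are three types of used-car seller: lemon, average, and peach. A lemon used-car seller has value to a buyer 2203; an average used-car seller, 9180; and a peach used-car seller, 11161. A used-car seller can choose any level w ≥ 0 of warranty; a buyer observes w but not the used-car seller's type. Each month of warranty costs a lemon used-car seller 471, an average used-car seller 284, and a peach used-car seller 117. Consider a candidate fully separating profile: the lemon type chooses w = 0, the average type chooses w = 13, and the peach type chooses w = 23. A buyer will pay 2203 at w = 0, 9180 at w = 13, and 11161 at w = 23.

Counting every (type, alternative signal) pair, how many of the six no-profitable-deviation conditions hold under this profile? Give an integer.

Average (own payoff 9180 − 284×13 = 5488): to w=0 gives 2203 → no gain ✓; to w=23 gives 11161 − 284×23 = 4629 → no gain ✓.
Lemon (own payoff 2203): to w=13 gives 9180 − 471×13 = 3057 → profitable ✗; to w=23 gives 11161 − 471×23 = 328 → no gain ✓.
Peach (own payoff 11161 − 117×23 = 8470): to w=0 gives 2203 → no gain ✓; to w=13 gives 9180 − 117×13 = 7659 → no gain ✓.
5 of the 6 constraints hold; not an equilibrium.

5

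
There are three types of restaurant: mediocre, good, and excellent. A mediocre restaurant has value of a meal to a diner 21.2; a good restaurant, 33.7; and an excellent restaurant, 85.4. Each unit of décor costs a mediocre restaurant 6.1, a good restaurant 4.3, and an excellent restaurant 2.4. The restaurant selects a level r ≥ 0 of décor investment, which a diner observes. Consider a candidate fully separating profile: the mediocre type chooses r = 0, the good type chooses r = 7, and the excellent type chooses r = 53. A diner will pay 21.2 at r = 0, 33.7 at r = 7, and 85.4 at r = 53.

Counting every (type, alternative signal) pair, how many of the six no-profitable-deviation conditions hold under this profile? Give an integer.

Excellent (own payoff 85.4 − 2.4×53 = -41.8): to r=0 gives 21.2 → profitable ✗; to r=7 gives 33.7 − 2.4×7 = 16.9 → profitable ✗.
Good (own payoff 33.7 − 4.3×7 = 3.6): to r=0 gives 21.2 → profitable ✗; to r=53 gives 85.4 − 4.3×53 = -142.5 → no gain ✓.
Mediocre (own payoff 21.2): to r=7 gives 33.7 − 6.1×7 = -9 → no gain ✓; to r=53 gives 85.4 − 6.1×53 = -237.9 → no gain ✓.
3 of the 6 constraints hold; not an equilibrium.

3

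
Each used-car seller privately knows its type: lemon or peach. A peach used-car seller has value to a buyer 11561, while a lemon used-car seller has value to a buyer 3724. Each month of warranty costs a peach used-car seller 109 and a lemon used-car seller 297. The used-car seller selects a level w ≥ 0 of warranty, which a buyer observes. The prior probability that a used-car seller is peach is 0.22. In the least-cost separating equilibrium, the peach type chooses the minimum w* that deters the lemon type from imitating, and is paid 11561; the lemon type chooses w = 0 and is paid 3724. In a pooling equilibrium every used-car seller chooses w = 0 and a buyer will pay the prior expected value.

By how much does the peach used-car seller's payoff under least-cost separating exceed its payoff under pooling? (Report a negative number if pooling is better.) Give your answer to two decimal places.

3236.65

Least-cost separating signal: w* solves 3724 = 11561 − 297·w*, so w* = (11561 − 3724)/297 ≈ 26.3872.
Peach type's separating payoff: 11561 − 109 × w* = 11561 − 109 × (11561 − 3724)/297 = 11561 − 854233/297 ≈ 8684.7946.
Pooling payoff: 0.22 × 11561 + 0.78 × 3724 = 5448.14.
Difference: 8684.7946 − 5448.14 = 3236.6546, i.e. 3236.65 to two decimal places.
The peach type prefers to separate.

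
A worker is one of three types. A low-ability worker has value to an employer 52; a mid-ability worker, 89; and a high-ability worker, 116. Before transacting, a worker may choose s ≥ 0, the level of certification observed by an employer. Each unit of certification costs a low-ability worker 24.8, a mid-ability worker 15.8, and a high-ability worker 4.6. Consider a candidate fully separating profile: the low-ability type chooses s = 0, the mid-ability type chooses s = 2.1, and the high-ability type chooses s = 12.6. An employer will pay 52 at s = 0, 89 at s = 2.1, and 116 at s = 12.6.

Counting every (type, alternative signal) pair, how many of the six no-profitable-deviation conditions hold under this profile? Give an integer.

Mid-ability (own payoff 89 − 15.8×2.1 = 55.82): to s=0 gives 52 → no gain ✓; to s=12.6 gives 116 − 15.8×12.6 = -83.08 → no gain ✓.
Low-ability (own payoff 52): to s=2.1 gives 89 − 24.8×2.1 = 36.92 → no gain ✓; to s=12.6 gives 116 − 24.8×12.6 = -196.48 → no gain ✓.
High-ability (own payoff 116 − 4.6×12.6 = 58.04): to s=0 gives 52 → no gain ✓; to s=2.1 gives 89 − 4.6×2.1 = 79.34 → profitable ✗.
5 of the 6 constraints hold; not an equilibrium.

5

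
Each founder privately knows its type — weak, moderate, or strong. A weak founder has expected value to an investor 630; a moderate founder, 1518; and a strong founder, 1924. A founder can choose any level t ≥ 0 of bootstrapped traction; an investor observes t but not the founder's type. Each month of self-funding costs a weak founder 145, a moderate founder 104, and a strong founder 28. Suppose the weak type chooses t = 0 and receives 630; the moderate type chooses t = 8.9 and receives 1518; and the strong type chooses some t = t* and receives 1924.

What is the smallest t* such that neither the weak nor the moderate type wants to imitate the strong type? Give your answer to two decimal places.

Moderate type (on-path payoff 1518 − 104×8.9 = 592.4) won't mimic when 592.4 ≥ 1924 − 104·t*, i.e. t* ≥ 12.80.
Weak type (on-path payoff 630) won't mimic when 630 ≥ 1924 − 145·t*, i.e. t* ≥ 8.92.
Both must hold, so t* = max(8.92, 12.80) = 12.80. The moderate type's constraint binds.

12.80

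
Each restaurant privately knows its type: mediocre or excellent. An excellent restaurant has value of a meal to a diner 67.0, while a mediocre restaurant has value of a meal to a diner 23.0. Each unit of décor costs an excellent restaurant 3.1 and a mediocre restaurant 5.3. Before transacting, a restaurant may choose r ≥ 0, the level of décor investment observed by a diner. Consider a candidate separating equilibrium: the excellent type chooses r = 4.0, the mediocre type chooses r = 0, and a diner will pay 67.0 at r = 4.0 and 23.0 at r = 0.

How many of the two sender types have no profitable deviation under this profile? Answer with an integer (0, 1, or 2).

Excellent type: signal → 67.0 − 3.1 × 4.0 = 54.6; deviate to 0 → 23.0. IC holds (54.6 ≥ 23.0).
Mediocre type: stay at 0 → 23.0; mimic → 67.0 − 5.3 × 4.0 = 45.8. IC fails (23.0 < 45.8).
1 of 2 constraints hold, so this profile is not an equilibrium.

1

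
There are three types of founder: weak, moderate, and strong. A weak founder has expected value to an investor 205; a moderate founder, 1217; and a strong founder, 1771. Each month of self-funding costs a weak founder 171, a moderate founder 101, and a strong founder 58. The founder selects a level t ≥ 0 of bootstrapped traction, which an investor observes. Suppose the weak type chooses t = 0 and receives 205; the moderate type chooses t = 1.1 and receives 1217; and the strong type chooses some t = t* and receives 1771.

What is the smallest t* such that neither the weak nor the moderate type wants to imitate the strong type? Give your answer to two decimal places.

Weak type (on-path payoff 205) won't mimic when 205 ≥ 1771 − 171·t*, i.e. t* ≥ 9.16.
Moderate type (on-path payoff 1217 − 101×1.1 = 1105.9) won't mimic when 1105.9 ≥ 1771 − 101·t*, i.e. t* ≥ 6.59.
Both must hold, so t* = max(9.16, 6.59) = 9.16. The weak type's constraint binds.

9.16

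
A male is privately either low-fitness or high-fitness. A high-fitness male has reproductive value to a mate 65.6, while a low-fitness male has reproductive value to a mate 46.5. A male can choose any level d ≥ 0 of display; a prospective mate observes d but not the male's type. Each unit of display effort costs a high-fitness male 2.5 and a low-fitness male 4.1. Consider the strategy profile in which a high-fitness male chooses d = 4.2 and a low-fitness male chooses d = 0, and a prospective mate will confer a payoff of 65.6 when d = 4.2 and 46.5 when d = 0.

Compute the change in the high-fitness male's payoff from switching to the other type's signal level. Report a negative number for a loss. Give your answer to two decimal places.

-8.60

Playing d = 4.2 the high-fitness male receives 65.6 − 2.5 × 4.2 = 55.1.
Deviating to d = 0 yields 46.5 instead.
Gain from deviating: 46.5 − 55.1 = -8.60.
The gain is negative, so the high-fitness type's incentive-compatibility constraint is satisfied.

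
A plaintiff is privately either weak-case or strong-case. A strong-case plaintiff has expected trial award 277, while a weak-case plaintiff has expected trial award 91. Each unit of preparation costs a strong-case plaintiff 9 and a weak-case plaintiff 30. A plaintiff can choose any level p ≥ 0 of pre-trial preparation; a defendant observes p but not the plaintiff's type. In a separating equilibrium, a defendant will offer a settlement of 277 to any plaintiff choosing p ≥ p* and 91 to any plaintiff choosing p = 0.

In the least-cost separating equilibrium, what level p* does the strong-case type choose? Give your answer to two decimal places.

6.20

A weak-case plaintiff choosing p = 0 receives 91.
Imitating at p* instead would pay 277 at cost 30·p*, netting 277 − 30·p*.
Indifference: 91 = 277 − 30·p*, so p* = (277 − 91) / 30 = 6.20.
At p* the weak-case type's incentive constraint just binds; the strong-case type strictly prefers p* since its per-unit cost is lower.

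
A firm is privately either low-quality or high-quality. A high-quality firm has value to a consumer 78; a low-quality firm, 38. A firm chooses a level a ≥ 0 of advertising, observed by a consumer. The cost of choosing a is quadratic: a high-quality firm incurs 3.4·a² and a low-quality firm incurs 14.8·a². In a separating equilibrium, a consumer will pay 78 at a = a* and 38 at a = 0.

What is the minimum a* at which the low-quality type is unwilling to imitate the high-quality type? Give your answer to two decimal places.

The low-quality type at a = 0 receives 38; imitating at a* yields 78 − 14.8·a*².
Indifference: 38 = 78 − 14.8·a*², so a*² = (78 − 38) / 14.8 ≈ 2.7027.
a* = √2.7027 ≈ 1.64.

1.64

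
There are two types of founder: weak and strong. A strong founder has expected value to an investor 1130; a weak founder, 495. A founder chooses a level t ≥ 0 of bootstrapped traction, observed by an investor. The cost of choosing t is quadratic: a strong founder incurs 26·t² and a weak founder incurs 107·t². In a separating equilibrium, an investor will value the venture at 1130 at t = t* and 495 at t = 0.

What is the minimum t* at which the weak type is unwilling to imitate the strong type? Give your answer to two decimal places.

2.44

The weak type at t = 0 receives 495; imitating at t* yields 1130 − 107·t*².
Indifference: 495 = 1130 − 107·t*², so t*² = (1130 − 495) / 107 ≈ 5.9346.
t* = √5.9346 ≈ 2.44.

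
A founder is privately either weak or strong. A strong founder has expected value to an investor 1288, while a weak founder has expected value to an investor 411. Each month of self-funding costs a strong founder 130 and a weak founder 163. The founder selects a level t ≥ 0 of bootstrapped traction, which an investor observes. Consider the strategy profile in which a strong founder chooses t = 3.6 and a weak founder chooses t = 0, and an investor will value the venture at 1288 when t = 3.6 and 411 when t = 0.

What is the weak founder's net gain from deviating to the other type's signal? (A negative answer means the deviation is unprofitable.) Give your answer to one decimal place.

Playing t = 0 the weak founder receives 411.
Deviating to t = 3.6 brings payment 1288 at cost 163 × 3.6 = 586.8, netting 701.2.
Gain from deviating: 701.2 − 411 = 290.2.
The gain is positive, so the weak type's incentive-compatibility constraint is violated — this profile is not a separating equilibrium.

290.2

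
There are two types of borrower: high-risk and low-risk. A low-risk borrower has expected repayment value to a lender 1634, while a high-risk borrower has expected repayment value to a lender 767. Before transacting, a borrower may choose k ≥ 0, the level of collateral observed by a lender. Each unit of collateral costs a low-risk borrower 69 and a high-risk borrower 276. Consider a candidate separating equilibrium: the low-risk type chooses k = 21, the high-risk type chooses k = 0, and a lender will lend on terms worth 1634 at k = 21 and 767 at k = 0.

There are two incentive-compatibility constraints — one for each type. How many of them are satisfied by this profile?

1

Low-risk type: signal → 1634 − 69 × 21 = 185; deviate to 0 → 767. IC fails (185 < 767).
High-risk type: stay at 0 → 767; mimic → 1634 − 276 × 21 = -4162. IC holds (767 ≥ -4162).
1 of 2 constraints hold, so this profile is not an equilibrium.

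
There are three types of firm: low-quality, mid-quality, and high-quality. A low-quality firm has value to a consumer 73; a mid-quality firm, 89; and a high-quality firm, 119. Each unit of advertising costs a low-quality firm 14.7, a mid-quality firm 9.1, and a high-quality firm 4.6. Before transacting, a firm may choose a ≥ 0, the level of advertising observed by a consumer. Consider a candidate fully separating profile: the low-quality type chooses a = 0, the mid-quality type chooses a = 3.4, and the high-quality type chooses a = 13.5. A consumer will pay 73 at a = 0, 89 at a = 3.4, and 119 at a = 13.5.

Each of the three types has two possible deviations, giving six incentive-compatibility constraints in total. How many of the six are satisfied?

High-quality (own payoff 119 − 4.6×13.5 = 56.9): to a=0 gives 73 → profitable ✗; to a=3.4 gives 89 − 4.6×3.4 = 73.36 → profitable ✗.
Mid-quality (own payoff 89 − 9.1×3.4 = 58.06): to a=0 gives 73 → profitable ✗; to a=13.5 gives 119 − 9.1×13.5 = -3.85 → no gain ✓.
Low-quality (own payoff 73): to a=3.4 gives 89 − 14.7×3.4 = 39.02 → no gain ✓; to a=13.5 gives 119 − 14.7×13.5 = -79.45 → no gain ✓.
3 of the 6 constraints hold; not an equilibrium.

3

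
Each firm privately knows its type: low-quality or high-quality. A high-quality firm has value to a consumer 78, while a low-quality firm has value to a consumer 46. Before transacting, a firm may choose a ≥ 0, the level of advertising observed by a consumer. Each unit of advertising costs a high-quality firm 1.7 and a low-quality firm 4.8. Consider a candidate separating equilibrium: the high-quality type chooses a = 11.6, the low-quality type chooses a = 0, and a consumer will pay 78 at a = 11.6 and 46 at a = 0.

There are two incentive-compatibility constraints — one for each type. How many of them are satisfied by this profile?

Low-quality type: stay at 0 → 46; mimic → 78 − 4.8 × 11.6 = 22.32. IC holds (46 ≥ 22.32).
High-quality type: signal → 78 − 1.7 × 11.6 = 58.28; deviate to 0 → 46. IC holds (58.28 ≥ 46).
2 of 2 constraints hold, so this is a separating equilibrium.

2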